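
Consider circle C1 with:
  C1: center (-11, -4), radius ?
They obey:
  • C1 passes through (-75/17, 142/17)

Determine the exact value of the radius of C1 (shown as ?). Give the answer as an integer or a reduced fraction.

1. [C1∋P]  r_C1² − 196 = 0  ⇒  r_C1 = 14 (r>0 drops 1)

14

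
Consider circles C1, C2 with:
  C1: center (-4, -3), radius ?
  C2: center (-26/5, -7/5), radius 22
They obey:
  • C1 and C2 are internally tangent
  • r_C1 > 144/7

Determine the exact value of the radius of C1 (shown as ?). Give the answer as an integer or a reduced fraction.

24

1. [int C1,C2]  r_C1² − 44r_C1 + 480 = 0  ⇒  r_C1 = 20 or 24
2. given r_C1 > 144/7: keep 24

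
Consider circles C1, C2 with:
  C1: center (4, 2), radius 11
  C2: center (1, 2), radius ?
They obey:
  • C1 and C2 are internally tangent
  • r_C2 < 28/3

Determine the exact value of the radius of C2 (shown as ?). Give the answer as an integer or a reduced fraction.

8

1. [int C1,C2]  r_C2² − 22r_C2 + 112 = 0  ⇒  r_C2 = 8 or 14
2. given r_C2 < 28/3: keep 8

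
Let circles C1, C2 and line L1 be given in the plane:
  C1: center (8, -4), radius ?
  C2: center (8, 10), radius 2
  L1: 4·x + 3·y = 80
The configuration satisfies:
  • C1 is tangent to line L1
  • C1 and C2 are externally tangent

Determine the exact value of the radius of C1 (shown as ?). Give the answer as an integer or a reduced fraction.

12

1. [C1‖L1]  r_C1² − 144 = 0  ⇒  r_C1 = 12 (r>0 drops 1)
2. [ext C1·C2]  r_C1² + 4r_C1 − 192 = 0  ⇒  r_C1 = 12 (r>0 drops 1)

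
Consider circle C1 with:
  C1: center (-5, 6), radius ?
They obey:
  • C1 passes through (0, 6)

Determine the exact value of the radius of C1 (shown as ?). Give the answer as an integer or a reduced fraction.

5

1. [C1∋P]  r_C1² − 25 = 0  ⇒  r_C1 = 5 (r>0 drops 1)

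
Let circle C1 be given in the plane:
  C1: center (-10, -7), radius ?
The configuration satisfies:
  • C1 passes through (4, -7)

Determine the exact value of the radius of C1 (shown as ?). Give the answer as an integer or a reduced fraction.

1. [C1∋P]  r_C1² − 196 = 0  ⇒  r_C1 = 14 (r>0 drops 1)

14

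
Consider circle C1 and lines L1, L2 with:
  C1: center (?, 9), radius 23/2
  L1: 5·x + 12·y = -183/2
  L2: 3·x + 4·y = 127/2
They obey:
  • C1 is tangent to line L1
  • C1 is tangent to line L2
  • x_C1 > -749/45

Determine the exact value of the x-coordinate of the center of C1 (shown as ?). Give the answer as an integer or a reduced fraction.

1. [C1‖L1]  x_C1² + (399/5)x_C1 + 698 = 0  ⇒  x_C1 = -349/5 or -10
2. [C1‖L2]  x_C1² − (55/3)x_C1 − 850/3 = 0  ⇒  x_C1 = -10 or 85/3

-10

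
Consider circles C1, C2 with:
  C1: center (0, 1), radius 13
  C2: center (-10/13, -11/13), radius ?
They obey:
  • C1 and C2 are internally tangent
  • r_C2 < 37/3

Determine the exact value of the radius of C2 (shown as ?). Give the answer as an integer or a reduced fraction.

11

1. [int C1,C2]  r_C2² − 26r_C2 + 165 = 0  ⇒  r_C2 = 11 or 15
2. given r_C2 < 37/3: keep 11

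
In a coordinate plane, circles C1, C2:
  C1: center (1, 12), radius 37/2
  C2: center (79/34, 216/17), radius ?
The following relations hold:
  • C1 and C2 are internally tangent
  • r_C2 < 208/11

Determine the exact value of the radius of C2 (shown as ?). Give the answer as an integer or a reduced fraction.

17

1. [int C1,C2]  r_C2² − 37r_C2 + 340 = 0  ⇒  r_C2 = 17 or 20
2. given r_C2 < 208/11: keep 17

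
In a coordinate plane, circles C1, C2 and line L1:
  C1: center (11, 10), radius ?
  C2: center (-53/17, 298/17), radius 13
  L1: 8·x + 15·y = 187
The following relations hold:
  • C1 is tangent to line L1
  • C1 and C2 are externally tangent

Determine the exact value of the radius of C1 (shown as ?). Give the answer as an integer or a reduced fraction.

3

1. [C1‖L1]  r_C1² − 9 = 0  ⇒  r_C1 = 3 (r>0 drops 1)
2. [ext C1·C2]  r_C1² + 26r_C1 − 87 = 0  ⇒  r_C1 = 3 (r>0 drops 1)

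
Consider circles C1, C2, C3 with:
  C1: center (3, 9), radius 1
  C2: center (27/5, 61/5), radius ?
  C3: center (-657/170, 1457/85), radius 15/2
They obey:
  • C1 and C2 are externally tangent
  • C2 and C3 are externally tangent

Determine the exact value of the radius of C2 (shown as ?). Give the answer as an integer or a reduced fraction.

3

1. [ext C1·C2]  r_C2² + 2r_C2 − 15 = 0  ⇒  r_C2 = 3 (r>0 drops 1)
2. [ext C2·C3]  r_C2² + 15r_C2 − 54 = 0  ⇒  r_C2 = 3 (r>0 drops 1)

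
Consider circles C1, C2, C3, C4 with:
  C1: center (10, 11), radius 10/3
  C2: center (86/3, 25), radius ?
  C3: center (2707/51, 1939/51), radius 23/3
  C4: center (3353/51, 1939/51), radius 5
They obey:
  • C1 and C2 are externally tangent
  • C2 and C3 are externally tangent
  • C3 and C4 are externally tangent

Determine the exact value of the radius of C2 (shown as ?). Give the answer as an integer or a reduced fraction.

1. [ext C1·C2]  r_C2² + (20/3)r_C2 − 1600/3 = 0  ⇒  r_C2 = 20 (r>0 drops 1)
2. [ext C2·C3]  r_C2² + (46/3)r_C2 − 2120/3 = 0  ⇒  r_C2 = 20 (r>0 drops 1)

20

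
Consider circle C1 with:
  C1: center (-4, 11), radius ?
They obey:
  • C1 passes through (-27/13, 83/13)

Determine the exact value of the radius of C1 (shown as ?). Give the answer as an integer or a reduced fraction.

5

1. [C1∋P]  r_C1² − 25 = 0  ⇒  r_C1 = 5 (r>0 drops 1)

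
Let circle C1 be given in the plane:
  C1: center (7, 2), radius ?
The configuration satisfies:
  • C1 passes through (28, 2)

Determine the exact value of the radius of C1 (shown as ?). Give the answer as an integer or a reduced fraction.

21

1. [C1∋P]  r_C1² − 441 = 0  ⇒  r_C1 = 21 (r>0 drops 1)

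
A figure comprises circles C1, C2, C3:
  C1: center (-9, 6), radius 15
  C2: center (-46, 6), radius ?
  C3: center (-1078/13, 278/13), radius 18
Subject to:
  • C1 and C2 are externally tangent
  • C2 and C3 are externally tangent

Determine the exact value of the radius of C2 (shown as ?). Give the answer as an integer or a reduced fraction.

22

1. [ext C1·C2]  r_C2² + 30r_C2 − 1144 = 0  ⇒  r_C2 = 22 (r>0 drops 1)
2. [ext C2·C3]  r_C2² + 36r_C2 − 1276 = 0  ⇒  r_C2 = 22 (r>0 drops 1)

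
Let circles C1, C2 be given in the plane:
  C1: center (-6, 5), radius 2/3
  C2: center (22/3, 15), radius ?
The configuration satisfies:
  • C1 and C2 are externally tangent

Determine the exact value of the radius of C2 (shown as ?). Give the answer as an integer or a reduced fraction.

16

1. [ext C1·C2]  r_C2² + (4/3)r_C2 − 832/3 = 0  ⇒  r_C2 = 16 (r>0 drops 1)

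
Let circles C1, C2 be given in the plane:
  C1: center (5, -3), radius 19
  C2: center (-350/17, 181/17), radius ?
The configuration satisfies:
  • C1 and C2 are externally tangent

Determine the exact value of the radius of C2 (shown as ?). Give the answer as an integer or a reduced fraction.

1. [ext C1·C2]  r_C2² + 38r_C2 − 480 = 0  ⇒  r_C2 = 10 (r>0 drops 1)

10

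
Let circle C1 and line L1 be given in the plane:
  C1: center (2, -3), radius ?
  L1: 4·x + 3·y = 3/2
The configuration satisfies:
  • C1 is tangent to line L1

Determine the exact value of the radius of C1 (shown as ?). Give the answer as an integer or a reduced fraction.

1. [C1‖L1]  r_C1² − 1/4 = 0  ⇒  r_C1 = 1/2 (r>0 drops 1)

1/2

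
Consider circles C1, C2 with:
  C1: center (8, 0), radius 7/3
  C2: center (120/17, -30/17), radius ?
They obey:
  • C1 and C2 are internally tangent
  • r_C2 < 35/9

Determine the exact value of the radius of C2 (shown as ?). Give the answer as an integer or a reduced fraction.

1/3

1. [int C1,C2]  r_C2² − (14/3)r_C2 + 13/9 = 0  ⇒  r_C2 = 1/3 or 13/3
2. given r_C2 < 35/9: keep 1/3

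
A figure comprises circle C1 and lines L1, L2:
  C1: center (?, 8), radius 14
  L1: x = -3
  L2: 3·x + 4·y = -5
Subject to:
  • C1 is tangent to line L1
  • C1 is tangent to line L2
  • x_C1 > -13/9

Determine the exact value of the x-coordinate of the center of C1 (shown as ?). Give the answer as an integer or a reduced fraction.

11

1. [C1‖L1]  x_C1² + 6x_C1 − 187 = 0  ⇒  x_C1 = -17 or 11
2. [C1‖L2]  x_C1² + (74/3)x_C1 − 1177/3 = 0  ⇒  x_C1 = -107/3 or 11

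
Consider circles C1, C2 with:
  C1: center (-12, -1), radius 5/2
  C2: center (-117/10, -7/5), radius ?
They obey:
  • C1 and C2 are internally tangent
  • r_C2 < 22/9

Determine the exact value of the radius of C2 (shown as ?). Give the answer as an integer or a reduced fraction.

1. [int C1,C2]  r_C2² − 5r_C2 + 6 = 0  ⇒  r_C2 = 2 or 3
2. given r_C2 < 22/9: keep 2

2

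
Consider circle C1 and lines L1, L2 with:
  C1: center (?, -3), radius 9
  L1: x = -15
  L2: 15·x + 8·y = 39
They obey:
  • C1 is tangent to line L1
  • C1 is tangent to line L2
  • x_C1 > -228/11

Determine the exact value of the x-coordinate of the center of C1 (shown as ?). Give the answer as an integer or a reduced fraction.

1. [C1‖L1]  x_C1² + 30x_C1 + 144 = 0  ⇒  x_C1 = -24 or -6
2. [C1‖L2]  x_C1² − (42/5)x_C1 − 432/5 = 0  ⇒  x_C1 = -6 or 72/5

-6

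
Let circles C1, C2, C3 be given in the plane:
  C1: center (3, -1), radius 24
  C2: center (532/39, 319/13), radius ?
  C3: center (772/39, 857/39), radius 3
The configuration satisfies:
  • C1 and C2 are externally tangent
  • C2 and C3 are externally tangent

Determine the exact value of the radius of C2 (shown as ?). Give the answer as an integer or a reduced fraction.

11/3

1. [ext C1·C2]  r_C2² + 48r_C2 − 1705/9 = 0  ⇒  r_C2 = 11/3 (r>0 drops 1)
2. [ext C2·C3]  r_C2² + 6r_C2 − 319/9 = 0  ⇒  r_C2 = 11/3 (r>0 drops 1)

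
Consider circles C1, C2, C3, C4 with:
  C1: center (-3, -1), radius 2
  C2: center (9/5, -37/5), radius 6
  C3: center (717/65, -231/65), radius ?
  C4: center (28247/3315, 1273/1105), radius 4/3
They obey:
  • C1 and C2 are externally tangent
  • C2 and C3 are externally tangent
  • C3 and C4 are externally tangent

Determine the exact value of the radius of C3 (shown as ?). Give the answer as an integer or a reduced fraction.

1. [ext C2·C3]  r_C3² + 12r_C3 − 64 = 0  ⇒  r_C3 = 4 (r>0 drops 1)
2. [ext C3·C4]  r_C3² + (8/3)r_C3 − 80/3 = 0  ⇒  r_C3 = 4 (r>0 drops 1)

4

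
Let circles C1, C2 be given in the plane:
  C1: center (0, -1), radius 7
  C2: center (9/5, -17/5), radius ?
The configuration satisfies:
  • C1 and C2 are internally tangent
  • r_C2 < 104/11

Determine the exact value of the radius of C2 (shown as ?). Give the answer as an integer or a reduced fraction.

1. [int C1,C2]  r_C2² − 14r_C2 + 40 = 0  ⇒  r_C2 = 4 or 10
2. given r_C2 < 104/11: keep 4

4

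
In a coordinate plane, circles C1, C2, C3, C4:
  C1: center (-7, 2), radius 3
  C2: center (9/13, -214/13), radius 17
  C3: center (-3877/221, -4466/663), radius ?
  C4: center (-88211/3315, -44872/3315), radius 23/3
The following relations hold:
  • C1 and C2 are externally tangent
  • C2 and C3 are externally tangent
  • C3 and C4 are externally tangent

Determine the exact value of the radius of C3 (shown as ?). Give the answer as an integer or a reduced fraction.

11/3

1. [ext C2·C3]  r_C3² + 34r_C3 − 1243/9 = 0  ⇒  r_C3 = 11/3 (r>0 drops 1)
2. [ext C3·C4]  r_C3² + (46/3)r_C3 − 209/3 = 0  ⇒  r_C3 = 11/3 (r>0 drops 1)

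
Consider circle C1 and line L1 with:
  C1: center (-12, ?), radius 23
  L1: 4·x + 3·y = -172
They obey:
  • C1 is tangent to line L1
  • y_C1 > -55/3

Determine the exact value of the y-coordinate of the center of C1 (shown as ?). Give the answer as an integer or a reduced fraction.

1. [C1‖L1]  y_C1² + (248/3)y_C1 + 239 = 0  ⇒  y_C1 = -239/3 or -3
2. given y_C1 > -55/3: keep -3

-3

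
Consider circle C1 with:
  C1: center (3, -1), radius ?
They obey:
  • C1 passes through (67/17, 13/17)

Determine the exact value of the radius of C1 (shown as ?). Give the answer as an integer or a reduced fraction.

2

1. [C1∋P]  r_C1² − 4 = 0  ⇒  r_C1 = 2 (r>0 drops 1)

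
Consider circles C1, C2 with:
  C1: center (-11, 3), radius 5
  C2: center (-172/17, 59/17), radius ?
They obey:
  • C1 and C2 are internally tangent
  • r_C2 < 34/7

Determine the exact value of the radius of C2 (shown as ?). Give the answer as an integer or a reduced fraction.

1. [int C1,C2]  r_C2² − 10r_C2 + 24 = 0  ⇒  r_C2 = 4 or 6
2. given r_C2 < 34/7: keep 4

4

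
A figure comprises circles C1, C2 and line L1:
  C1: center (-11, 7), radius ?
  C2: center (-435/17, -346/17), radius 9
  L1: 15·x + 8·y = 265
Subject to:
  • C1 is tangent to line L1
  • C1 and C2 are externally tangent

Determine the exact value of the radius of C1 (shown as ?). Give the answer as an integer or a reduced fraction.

22

1. [C1‖L1]  r_C1² − 484 = 0  ⇒  r_C1 = 22 (r>0 drops 1)
2. [ext C1·C2]  r_C1² + 18r_C1 − 880 = 0  ⇒  r_C1 = 22 (r>0 drops 1)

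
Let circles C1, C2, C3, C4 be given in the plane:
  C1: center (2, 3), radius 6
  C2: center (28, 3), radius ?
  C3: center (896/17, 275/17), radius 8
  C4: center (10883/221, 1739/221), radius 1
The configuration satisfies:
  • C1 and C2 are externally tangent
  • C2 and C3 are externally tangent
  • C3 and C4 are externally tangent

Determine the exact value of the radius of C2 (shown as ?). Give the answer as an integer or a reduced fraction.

1. [ext C1·C2]  r_C2² + 12r_C2 − 640 = 0  ⇒  r_C2 = 20 (r>0 drops 1)
2. [ext C2·C3]  r_C2² + 16r_C2 − 720 = 0  ⇒  r_C2 = 20 (r>0 drops 1)

20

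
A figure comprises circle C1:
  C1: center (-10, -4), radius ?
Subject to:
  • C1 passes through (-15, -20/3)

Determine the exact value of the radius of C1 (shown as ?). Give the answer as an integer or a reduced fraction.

1. [C1∋P]  r_C1² − 289/9 = 0  ⇒  r_C1 = 17/3 (r>0 drops 1)

17/3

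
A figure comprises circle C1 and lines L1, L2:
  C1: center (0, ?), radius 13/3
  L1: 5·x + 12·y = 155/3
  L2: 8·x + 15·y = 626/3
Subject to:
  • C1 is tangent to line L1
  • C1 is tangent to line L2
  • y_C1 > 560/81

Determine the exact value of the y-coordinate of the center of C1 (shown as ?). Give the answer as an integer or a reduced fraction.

9

1. [C1‖L1]  y_C1² − (155/18)y_C1 − 7/2 = 0  ⇒  y_C1 = -7/18 or 9
2. [C1‖L2]  y_C1² − (1252/45)y_C1 + 847/5 = 0  ⇒  y_C1 = 9 or 847/45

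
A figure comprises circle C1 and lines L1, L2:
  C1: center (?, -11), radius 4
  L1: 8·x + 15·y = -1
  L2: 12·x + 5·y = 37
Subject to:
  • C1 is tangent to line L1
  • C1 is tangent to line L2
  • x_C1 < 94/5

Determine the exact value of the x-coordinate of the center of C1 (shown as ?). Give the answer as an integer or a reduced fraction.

1. [C1‖L1]  x_C1² − 41x_C1 + 348 = 0  ⇒  x_C1 = 12 or 29
2. [C1‖L2]  x_C1² − (46/3)x_C1 + 40 = 0  ⇒  x_C1 = 10/3 or 12

12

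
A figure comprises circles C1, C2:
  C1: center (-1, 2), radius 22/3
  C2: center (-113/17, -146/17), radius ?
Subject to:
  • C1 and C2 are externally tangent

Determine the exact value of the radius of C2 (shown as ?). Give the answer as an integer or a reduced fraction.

14/3

1. [ext C1·C2]  r_C2² + (44/3)r_C2 − 812/9 = 0  ⇒  r_C2 = 14/3 (r>0 drops 1)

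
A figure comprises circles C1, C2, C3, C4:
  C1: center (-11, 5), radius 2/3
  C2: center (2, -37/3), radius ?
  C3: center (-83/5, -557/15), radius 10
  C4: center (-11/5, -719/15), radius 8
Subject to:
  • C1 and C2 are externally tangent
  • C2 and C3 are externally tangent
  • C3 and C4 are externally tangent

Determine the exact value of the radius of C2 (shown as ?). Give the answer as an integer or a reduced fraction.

1. [ext C1·C2]  r_C2² + (4/3)r_C2 − 469 = 0  ⇒  r_C2 = 21 (r>0 drops 1)
2. [ext C2·C3]  r_C2² + 20r_C2 − 861 = 0  ⇒  r_C2 = 21 (r>0 drops 1)

21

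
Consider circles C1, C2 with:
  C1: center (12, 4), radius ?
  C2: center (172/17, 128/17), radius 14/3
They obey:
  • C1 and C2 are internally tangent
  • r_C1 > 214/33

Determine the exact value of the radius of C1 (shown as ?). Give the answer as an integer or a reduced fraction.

1. [int C1,C2]  r_C1² − (28/3)r_C1 + 52/9 = 0  ⇒  r_C1 = 2/3 or 26/3
2. given r_C1 > 214/33: keep 26/3

26/3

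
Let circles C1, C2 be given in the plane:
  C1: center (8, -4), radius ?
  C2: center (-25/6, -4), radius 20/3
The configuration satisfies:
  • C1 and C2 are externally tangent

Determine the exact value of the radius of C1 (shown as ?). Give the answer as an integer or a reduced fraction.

1. [ext C1·C2]  r_C1² + (40/3)r_C1 − 1243/12 = 0  ⇒  r_C1 = 11/2 (r>0 drops 1)

11/2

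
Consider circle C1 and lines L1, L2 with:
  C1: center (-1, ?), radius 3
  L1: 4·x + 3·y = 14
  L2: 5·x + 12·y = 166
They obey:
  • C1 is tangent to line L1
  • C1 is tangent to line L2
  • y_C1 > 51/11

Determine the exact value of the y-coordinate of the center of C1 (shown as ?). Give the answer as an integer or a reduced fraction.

11

1. [C1‖L1]  y_C1² − 12y_C1 + 11 = 0  ⇒  y_C1 = 1 or 11
2. [C1‖L2]  y_C1² − (57/2)y_C1 + 385/2 = 0  ⇒  y_C1 = 11 or 35/2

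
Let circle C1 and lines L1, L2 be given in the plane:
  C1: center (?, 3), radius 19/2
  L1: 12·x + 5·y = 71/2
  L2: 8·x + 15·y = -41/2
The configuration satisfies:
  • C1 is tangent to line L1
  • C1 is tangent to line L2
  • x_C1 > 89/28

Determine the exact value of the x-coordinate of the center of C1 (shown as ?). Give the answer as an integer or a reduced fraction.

12

1. [C1‖L1]  x_C1² − (41/12)x_C1 − 103 = 0  ⇒  x_C1 = -103/12 or 12
2. [C1‖L2]  x_C1² + (131/8)x_C1 − 681/2 = 0  ⇒  x_C1 = -227/8 or 12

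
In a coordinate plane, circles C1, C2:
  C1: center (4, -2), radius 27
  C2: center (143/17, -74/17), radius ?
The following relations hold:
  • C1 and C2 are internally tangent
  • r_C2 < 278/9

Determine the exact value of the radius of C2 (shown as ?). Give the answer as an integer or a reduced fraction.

22

1. [int C1,C2]  r_C2² − 54r_C2 + 704 = 0  ⇒  r_C2 = 22 or 32
2. given r_C2 < 278/9: keep 22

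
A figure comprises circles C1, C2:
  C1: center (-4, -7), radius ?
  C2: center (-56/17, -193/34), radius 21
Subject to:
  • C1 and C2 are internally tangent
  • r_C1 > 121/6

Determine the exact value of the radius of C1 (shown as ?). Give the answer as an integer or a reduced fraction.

1. [int C1,C2]  r_C1² − 42r_C1 + 1755/4 = 0  ⇒  r_C1 = 39/2 or 45/2
2. given r_C1 > 121/6: keep 45/2

45/2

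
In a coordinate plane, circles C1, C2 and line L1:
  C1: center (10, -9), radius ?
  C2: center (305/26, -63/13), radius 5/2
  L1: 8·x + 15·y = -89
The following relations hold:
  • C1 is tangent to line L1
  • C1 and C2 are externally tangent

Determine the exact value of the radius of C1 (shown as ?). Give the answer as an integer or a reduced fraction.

2

1. [C1‖L1]  r_C1² − 4 = 0  ⇒  r_C1 = 2 (r>0 drops 1)
2. [ext C1·C2]  r_C1² + 5r_C1 − 14 = 0  ⇒  r_C1 = 2 (r>0 drops 1)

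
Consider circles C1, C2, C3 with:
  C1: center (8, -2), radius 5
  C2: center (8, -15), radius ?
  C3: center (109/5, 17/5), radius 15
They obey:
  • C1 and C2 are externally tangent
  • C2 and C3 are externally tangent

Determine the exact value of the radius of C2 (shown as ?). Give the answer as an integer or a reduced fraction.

8

1. [ext C1·C2]  r_C2² + 10r_C2 − 144 = 0  ⇒  r_C2 = 8 (r>0 drops 1)
2. [ext C2·C3]  r_C2² + 30r_C2 − 304 = 0  ⇒  r_C2 = 8 (r>0 drops 1)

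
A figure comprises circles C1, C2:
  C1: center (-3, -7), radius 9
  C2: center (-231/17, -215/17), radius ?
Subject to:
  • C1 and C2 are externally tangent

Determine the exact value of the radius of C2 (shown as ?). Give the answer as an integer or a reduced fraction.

3

1. [ext C1·C2]  r_C2² + 18r_C2 − 63 = 0  ⇒  r_C2 = 3 (r>0 drops 1)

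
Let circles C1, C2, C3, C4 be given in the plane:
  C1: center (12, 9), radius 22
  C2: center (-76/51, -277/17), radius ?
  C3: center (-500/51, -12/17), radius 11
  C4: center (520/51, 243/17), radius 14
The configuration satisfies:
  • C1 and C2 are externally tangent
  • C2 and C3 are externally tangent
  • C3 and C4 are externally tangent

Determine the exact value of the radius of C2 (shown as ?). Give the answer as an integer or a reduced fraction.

20/3

1. [ext C1·C2]  r_C2² + 44r_C2 − 3040/9 = 0  ⇒  r_C2 = 20/3 (r>0 drops 1)
2. [ext C2·C3]  r_C2² + 22r_C2 − 1720/9 = 0  ⇒  r_C2 = 20/3 (r>0 drops 1)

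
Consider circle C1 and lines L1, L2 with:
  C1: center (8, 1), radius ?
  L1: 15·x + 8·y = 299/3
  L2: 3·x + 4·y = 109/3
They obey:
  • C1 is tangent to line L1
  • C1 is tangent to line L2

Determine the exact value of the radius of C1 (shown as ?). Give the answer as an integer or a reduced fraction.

1. [C1‖L1]  r_C1² − 25/9 = 0  ⇒  r_C1 = 5/3 (r>0 drops 1)
2. [C1‖L2]  r_C1² − 25/9 = 0  ⇒  r_C1 = 5/3 (r>0 drops 1)

5/3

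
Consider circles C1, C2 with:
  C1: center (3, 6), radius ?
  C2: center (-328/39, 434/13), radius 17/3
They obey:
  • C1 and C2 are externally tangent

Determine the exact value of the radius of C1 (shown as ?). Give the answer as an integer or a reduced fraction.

1. [ext C1·C2]  r_C1² + (34/3)r_C1 − 848 = 0  ⇒  r_C1 = 24 (r>0 drops 1)

24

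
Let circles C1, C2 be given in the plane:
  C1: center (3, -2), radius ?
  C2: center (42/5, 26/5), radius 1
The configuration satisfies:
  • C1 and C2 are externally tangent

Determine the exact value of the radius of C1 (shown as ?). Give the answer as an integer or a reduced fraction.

1. [ext C1·C2]  r_C1² + 2r_C1 − 80 = 0  ⇒  r_C1 = 8 (r>0 drops 1)

8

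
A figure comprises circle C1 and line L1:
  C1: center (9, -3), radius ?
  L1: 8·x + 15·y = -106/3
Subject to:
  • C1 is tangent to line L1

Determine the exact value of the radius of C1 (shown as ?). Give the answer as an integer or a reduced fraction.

1. [C1‖L1]  r_C1² − 121/9 = 0  ⇒  r_C1 = 11/3 (r>0 drops 1)

11/3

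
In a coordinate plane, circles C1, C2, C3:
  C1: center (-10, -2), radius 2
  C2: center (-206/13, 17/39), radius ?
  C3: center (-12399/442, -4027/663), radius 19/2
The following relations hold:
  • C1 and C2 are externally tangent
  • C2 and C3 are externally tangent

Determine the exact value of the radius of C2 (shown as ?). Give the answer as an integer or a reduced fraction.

1. [ext C1·C2]  r_C2² + 4r_C2 − 325/9 = 0  ⇒  r_C2 = 13/3 (r>0 drops 1)
2. [ext C2·C3]  r_C2² + 19r_C2 − 910/9 = 0  ⇒  r_C2 = 13/3 (r>0 drops 1)

13/3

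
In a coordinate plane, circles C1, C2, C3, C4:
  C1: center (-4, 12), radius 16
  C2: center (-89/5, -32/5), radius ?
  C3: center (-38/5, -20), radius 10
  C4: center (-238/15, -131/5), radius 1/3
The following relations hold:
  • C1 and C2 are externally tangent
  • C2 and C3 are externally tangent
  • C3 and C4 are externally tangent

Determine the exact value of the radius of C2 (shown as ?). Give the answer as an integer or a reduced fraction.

1. [ext C1·C2]  r_C2² + 32r_C2 − 273 = 0  ⇒  r_C2 = 7 (r>0 drops 1)
2. [ext C2·C3]  r_C2² + 20r_C2 − 189 = 0  ⇒  r_C2 = 7 (r>0 drops 1)

7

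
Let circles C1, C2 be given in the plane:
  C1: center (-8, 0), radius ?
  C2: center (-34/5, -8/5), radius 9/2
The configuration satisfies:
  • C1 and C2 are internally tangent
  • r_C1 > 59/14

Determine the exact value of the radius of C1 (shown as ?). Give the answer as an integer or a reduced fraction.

13/2

1. [int C1,C2]  r_C1² − 9r_C1 + 65/4 = 0  ⇒  r_C1 = 5/2 or 13/2
2. given r_C1 > 59/14: keep 13/2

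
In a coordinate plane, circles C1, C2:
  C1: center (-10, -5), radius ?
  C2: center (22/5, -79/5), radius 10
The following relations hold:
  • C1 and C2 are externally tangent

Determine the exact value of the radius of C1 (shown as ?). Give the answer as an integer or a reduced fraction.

8

1. [ext C1·C2]  r_C1² + 20r_C1 − 224 = 0  ⇒  r_C1 = 8 (r>0 drops 1)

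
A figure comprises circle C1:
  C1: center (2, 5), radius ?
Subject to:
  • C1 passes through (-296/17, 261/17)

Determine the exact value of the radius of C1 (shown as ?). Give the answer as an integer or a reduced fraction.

1. [C1∋P]  r_C1² − 484 = 0  ⇒  r_C1 = 22 (r>0 drops 1)

22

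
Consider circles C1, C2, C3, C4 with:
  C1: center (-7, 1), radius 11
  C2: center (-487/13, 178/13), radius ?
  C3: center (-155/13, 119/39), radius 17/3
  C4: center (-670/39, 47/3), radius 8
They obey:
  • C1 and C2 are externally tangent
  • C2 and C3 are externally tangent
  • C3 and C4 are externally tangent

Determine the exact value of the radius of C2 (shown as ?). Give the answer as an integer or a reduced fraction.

1. [ext C1·C2]  r_C2² + 22r_C2 − 968 = 0  ⇒  r_C2 = 22 (r>0 drops 1)
2. [ext C2·C3]  r_C2² + (34/3)r_C2 − 2200/3 = 0  ⇒  r_C2 = 22 (r>0 drops 1)

22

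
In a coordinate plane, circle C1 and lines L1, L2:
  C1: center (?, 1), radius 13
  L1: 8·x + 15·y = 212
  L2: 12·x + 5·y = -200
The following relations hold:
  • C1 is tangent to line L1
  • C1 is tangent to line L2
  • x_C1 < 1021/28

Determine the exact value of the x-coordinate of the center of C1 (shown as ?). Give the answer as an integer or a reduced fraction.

1. [C1‖L1]  x_C1² − (197/4)x_C1 − 627/4 = 0  ⇒  x_C1 = -3 or 209/4
2. [C1‖L2]  x_C1² + (205/6)x_C1 + 187/2 = 0  ⇒  x_C1 = -187/6 or -3

-3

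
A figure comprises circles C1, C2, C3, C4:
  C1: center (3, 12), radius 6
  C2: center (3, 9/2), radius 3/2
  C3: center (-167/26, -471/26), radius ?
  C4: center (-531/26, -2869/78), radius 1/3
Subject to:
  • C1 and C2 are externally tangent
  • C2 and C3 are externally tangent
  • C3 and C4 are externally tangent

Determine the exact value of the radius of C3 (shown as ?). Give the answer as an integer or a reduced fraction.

23

1. [ext C2·C3]  r_C3² + 3r_C3 − 598 = 0  ⇒  r_C3 = 23 (r>0 drops 1)
2. [ext C3·C4]  r_C3² + (2/3)r_C3 − 1633/3 = 0  ⇒  r_C3 = 23 (r>0 drops 1)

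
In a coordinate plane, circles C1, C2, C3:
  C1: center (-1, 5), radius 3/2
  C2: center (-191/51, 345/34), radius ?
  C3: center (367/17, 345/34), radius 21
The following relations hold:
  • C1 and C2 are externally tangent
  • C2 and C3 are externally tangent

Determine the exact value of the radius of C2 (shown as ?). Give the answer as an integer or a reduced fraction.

1. [ext C1·C2]  r_C2² + 3r_C2 − 286/9 = 0  ⇒  r_C2 = 13/3 (r>0 drops 1)
2. [ext C2·C3]  r_C2² + 42r_C2 − 1807/9 = 0  ⇒  r_C2 = 13/3 (r>0 drops 1)

13/3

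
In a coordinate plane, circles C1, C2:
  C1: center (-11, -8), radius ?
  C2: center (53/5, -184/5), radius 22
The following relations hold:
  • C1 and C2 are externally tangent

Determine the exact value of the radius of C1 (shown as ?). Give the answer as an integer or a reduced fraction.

14

1. [ext C1·C2]  r_C1² + 44r_C1 − 812 = 0  ⇒  r_C1 = 14 (r>0 drops 1)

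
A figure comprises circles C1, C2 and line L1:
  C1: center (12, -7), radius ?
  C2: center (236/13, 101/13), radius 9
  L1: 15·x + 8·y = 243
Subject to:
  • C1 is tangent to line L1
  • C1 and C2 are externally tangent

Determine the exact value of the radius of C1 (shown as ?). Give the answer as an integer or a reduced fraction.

1. [C1‖L1]  r_C1² − 49 = 0  ⇒  r_C1 = 7 (r>0 drops 1)
2. [ext C1·C2]  r_C1² + 18r_C1 − 175 = 0  ⇒  r_C1 = 7 (r>0 drops 1)

7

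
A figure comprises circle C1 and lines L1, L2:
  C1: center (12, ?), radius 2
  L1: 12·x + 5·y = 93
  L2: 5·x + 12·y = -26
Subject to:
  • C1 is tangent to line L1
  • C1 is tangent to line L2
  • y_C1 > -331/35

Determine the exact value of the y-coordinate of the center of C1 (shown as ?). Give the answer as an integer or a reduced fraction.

1. [C1‖L1]  y_C1² + (102/5)y_C1 + 77 = 0  ⇒  y_C1 = -77/5 or -5
2. [C1‖L2]  y_C1² + (43/3)y_C1 + 140/3 = 0  ⇒  y_C1 = -28/3 or -5

-5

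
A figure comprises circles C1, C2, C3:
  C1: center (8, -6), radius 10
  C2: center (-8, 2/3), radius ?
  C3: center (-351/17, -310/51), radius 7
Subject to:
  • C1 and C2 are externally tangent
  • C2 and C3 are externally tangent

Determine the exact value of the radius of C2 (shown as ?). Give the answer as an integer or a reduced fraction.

22/3

1. [ext C1·C2]  r_C2² + 20r_C2 − 1804/9 = 0  ⇒  r_C2 = 22/3 (r>0 drops 1)
2. [ext C2·C3]  r_C2² + 14r_C2 − 1408/9 = 0  ⇒  r_C2 = 22/3 (r>0 drops 1)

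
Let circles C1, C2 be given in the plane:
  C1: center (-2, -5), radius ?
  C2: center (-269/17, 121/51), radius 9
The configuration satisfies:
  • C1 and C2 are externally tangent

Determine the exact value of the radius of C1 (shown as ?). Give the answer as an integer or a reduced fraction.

20/3

1. [ext C1·C2]  r_C1² + 18r_C1 − 1480/9 = 0  ⇒  r_C1 = 20/3 (r>0 drops 1)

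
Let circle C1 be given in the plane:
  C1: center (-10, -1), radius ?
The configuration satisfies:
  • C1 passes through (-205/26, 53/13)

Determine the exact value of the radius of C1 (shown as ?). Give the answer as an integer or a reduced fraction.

1. [C1∋P]  r_C1² − 121/4 = 0  ⇒  r_C1 = 11/2 (r>0 drops 1)

11/2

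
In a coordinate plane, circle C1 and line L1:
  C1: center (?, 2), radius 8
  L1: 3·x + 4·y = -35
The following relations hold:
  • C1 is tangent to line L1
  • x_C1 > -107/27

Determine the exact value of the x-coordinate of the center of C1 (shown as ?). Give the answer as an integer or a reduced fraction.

-1

1. [C1‖L1]  x_C1² + (86/3)x_C1 + 83/3 = 0  ⇒  x_C1 = -83/3 or -1
2. given x_C1 > -107/27: keep -1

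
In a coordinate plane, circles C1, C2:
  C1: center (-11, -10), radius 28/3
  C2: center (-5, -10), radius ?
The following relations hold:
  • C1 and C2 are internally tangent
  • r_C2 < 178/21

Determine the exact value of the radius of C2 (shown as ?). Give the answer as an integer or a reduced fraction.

10/3

1. [int C1,C2]  r_C2² − (56/3)r_C2 + 460/9 = 0  ⇒  r_C2 = 10/3 or 46/3
2. given r_C2 < 178/21: keep 10/3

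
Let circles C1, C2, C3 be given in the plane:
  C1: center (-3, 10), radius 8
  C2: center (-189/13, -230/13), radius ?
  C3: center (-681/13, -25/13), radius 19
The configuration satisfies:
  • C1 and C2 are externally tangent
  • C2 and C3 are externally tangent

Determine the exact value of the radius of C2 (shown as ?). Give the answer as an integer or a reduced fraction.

1. [ext C1·C2]  r_C2² + 16r_C2 − 836 = 0  ⇒  r_C2 = 22 (r>0 drops 1)
2. [ext C2·C3]  r_C2² + 38r_C2 − 1320 = 0  ⇒  r_C2 = 22 (r>0 drops 1)

22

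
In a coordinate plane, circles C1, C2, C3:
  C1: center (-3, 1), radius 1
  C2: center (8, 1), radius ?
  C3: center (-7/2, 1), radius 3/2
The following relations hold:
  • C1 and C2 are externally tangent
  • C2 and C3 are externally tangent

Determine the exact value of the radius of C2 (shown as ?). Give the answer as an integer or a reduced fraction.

10

1. [ext C1·C2]  r_C2² + 2r_C2 − 120 = 0  ⇒  r_C2 = 10 (r>0 drops 1)
2. [ext C2·C3]  r_C2² + 3r_C2 − 130 = 0  ⇒  r_C2 = 10 (r>0 drops 1)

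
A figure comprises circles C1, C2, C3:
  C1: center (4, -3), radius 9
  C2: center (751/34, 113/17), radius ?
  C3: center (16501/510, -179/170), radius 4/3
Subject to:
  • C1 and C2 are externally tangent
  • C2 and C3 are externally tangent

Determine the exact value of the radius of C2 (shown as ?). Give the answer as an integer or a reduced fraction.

23/2

1. [ext C1·C2]  r_C2² + 18r_C2 − 1357/4 = 0  ⇒  r_C2 = 23/2 (r>0 drops 1)
2. [ext C2·C3]  r_C2² + (8/3)r_C2 − 1955/12 = 0  ⇒  r_C2 = 23/2 (r>0 drops 1)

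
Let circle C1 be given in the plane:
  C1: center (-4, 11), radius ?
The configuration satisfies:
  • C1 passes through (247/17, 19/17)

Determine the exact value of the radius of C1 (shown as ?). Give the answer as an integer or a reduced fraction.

1. [C1∋P]  r_C1² − 441 = 0  ⇒  r_C1 = 21 (r>0 drops 1)

21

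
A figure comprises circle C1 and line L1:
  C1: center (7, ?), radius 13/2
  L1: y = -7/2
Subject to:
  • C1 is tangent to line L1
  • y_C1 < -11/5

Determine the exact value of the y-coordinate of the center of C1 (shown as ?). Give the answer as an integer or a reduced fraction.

-10

1. [C1‖L1]  y_C1² + 7y_C1 − 30 = 0  ⇒  y_C1 = -10 or 3
2. given y_C1 < -11/5: keep -10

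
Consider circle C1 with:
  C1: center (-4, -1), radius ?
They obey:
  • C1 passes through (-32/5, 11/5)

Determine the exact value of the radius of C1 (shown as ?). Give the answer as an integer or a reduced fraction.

1. [C1∋P]  r_C1² − 16 = 0  ⇒  r_C1 = 4 (r>0 drops 1)

4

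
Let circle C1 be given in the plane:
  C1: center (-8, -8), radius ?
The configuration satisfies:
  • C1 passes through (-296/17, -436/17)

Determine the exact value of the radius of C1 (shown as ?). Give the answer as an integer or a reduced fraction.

20

1. [C1∋P]  r_C1² − 400 = 0  ⇒  r_C1 = 20 (r>0 drops 1)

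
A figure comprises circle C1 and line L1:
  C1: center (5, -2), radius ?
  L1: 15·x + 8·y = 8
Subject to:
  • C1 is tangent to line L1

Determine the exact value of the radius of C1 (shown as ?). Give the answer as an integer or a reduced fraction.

1. [C1‖L1]  r_C1² − 9 = 0  ⇒  r_C1 = 3 (r>0 drops 1)

3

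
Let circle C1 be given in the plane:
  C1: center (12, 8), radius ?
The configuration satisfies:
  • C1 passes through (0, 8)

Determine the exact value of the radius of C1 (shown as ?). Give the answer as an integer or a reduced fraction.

1. [C1∋P]  r_C1² − 144 = 0  ⇒  r_C1 = 12 (r>0 drops 1)

12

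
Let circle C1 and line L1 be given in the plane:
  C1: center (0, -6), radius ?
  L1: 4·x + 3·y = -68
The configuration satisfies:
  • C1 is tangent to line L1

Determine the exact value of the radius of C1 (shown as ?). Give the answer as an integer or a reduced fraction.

1. [C1‖L1]  r_C1² − 100 = 0  ⇒  r_C1 = 10 (r>0 drops 1)

10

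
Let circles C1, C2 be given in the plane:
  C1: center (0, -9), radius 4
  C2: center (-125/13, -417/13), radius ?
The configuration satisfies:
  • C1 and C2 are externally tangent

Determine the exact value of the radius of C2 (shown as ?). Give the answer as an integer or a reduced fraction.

21

1. [ext C1·C2]  r_C2² + 8r_C2 − 609 = 0  ⇒  r_C2 = 21 (r>0 drops 1)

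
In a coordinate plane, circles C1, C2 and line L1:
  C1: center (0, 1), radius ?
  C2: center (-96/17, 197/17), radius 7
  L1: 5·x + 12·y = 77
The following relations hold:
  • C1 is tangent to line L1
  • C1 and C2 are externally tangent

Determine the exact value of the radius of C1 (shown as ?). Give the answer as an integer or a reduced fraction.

5

1. [C1‖L1]  r_C1² − 25 = 0  ⇒  r_C1 = 5 (r>0 drops 1)
2. [ext C1·C2]  r_C1² + 14r_C1 − 95 = 0  ⇒  r_C1 = 5 (r>0 drops 1)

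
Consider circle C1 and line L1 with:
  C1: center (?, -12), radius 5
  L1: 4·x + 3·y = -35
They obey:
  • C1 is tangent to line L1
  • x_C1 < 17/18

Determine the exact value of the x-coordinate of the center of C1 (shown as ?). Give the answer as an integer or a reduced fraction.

-6

1. [C1‖L1]  x_C1² − (1/2)x_C1 − 39 = 0  ⇒  x_C1 = -6 or 13/2
2. given x_C1 < 17/18: keep -6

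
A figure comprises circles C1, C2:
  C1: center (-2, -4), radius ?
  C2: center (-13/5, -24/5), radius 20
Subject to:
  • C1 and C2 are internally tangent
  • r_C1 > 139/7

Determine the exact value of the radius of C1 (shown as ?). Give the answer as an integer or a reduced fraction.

21

1. [int C1,C2]  r_C1² − 40r_C1 + 399 = 0  ⇒  r_C1 = 19 or 21
2. given r_C1 > 139/7: keep 21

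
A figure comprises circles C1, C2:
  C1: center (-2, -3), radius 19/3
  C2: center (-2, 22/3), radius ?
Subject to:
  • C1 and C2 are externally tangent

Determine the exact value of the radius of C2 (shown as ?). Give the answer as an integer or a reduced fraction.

1. [ext C1·C2]  r_C2² + (38/3)r_C2 − 200/3 = 0  ⇒  r_C2 = 4 (r>0 drops 1)

4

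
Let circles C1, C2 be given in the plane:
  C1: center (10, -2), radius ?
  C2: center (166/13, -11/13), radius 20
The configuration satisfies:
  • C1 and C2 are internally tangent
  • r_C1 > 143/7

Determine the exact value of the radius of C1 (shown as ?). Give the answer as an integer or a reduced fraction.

1. [int C1,C2]  r_C1² − 40r_C1 + 391 = 0  ⇒  r_C1 = 17 or 23
2. given r_C1 > 143/7: keep 23

23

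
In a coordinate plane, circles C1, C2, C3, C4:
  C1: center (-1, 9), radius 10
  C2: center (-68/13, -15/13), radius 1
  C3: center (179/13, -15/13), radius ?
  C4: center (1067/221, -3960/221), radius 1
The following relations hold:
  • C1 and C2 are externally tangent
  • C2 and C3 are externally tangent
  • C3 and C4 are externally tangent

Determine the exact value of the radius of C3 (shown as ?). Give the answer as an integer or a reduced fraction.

1. [ext C2·C3]  r_C3² + 2r_C3 − 360 = 0  ⇒  r_C3 = 18 (r>0 drops 1)
2. [ext C3·C4]  r_C3² + 2r_C3 − 360 = 0  ⇒  r_C3 = 18 (r>0 drops 1)

18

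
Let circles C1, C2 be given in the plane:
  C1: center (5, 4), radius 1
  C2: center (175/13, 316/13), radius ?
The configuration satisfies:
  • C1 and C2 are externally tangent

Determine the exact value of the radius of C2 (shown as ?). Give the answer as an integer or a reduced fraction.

1. [ext C1·C2]  r_C2² + 2r_C2 − 483 = 0  ⇒  r_C2 = 21 (r>0 drops 1)

21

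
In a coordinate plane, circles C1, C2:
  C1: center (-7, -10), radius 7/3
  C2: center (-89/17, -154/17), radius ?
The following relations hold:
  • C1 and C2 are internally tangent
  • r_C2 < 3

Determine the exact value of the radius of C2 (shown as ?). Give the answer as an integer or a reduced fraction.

1/3

1. [int C1,C2]  r_C2² − (14/3)r_C2 + 13/9 = 0  ⇒  r_C2 = 1/3 or 13/3
2. given r_C2 < 3: keep 1/3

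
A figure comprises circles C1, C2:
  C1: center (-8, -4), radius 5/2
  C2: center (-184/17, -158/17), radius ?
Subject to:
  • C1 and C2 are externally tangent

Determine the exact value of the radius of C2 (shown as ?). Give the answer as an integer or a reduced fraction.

7/2

1. [ext C1·C2]  r_C2² + 5r_C2 − 119/4 = 0  ⇒  r_C2 = 7/2 (r>0 drops 1)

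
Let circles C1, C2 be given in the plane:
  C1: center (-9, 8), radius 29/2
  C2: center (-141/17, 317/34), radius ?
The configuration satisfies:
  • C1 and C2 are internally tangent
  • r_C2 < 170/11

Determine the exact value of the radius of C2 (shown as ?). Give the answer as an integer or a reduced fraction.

1. [int C1,C2]  r_C2² − 29r_C2 + 208 = 0  ⇒  r_C2 = 13 or 16
2. given r_C2 < 170/11: keep 13

13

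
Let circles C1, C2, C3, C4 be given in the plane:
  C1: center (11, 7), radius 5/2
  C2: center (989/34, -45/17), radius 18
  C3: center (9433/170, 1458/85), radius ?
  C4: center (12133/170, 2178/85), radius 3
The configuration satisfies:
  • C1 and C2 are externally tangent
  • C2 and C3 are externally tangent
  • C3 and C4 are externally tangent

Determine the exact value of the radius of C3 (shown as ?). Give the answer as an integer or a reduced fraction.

1. [ext C2·C3]  r_C3² + 36r_C3 − 765 = 0  ⇒  r_C3 = 15 (r>0 drops 1)
2. [ext C3·C4]  r_C3² + 6r_C3 − 315 = 0  ⇒  r_C3 = 15 (r>0 drops 1)

15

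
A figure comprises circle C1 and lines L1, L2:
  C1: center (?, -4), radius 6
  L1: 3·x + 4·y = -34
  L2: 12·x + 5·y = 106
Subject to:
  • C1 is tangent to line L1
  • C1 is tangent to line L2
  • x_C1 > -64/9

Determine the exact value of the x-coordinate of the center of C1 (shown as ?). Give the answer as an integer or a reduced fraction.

4

1. [C1‖L1]  x_C1² + 12x_C1 − 64 = 0  ⇒  x_C1 = -16 or 4
2. [C1‖L2]  x_C1² − 21x_C1 + 68 = 0  ⇒  x_C1 = 4 or 17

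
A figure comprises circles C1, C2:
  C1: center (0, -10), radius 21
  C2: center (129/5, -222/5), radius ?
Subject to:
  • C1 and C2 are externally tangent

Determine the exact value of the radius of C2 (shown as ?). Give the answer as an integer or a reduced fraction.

22

1. [ext C1·C2]  r_C2² + 42r_C2 − 1408 = 0  ⇒  r_C2 = 22 (r>0 drops 1)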